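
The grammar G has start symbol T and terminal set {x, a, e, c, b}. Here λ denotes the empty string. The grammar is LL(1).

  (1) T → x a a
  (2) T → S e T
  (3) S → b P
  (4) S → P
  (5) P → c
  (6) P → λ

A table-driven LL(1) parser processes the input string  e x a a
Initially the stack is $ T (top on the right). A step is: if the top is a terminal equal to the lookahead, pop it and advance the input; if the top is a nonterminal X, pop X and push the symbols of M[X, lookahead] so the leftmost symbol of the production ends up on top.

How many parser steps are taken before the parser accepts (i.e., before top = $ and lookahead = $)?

8

step 1: stack=$ T  input=e x a a $  — expand T → S e T
step 2: stack=$ T e S  input=e x a a $  — expand S → P
step 3: stack=$ T e P  input=e x a a $  — expand P → λ
step 4: stack=$ T e  input=e x a a $  — match e
step 5: stack=$ T  input=x a a $  — expand T → x a a
step 6: stack=$ a a x  input=x a a $  — match x
step 7: stack=$ a a  input=a a $  — match a
step 8: stack=$ a  input=a $  — match a
Accept reached after 8 steps.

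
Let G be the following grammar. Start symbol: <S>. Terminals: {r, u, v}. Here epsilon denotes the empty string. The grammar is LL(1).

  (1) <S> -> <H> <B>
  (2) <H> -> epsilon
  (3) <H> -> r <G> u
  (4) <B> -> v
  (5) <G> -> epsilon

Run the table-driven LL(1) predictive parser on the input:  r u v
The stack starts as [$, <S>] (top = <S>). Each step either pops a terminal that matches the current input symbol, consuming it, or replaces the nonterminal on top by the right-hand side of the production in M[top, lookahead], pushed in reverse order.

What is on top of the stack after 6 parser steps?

     Stack          Input    Action
  1  $ <S>          r u v $  expand <S> -> <H> <B>
  2  $ <B> <H>      r u v $  expand <H> -> r <G> u
  3  $ <B> u <G> r  r u v $  match r
  4  $ <B> u <G>    u v $    expand <G> -> epsilon
  5  $ <B> u        u v $    match u
  6  $ <B>          v $      expand <B> -> v
Stack after step 6: $ v (top = v).

v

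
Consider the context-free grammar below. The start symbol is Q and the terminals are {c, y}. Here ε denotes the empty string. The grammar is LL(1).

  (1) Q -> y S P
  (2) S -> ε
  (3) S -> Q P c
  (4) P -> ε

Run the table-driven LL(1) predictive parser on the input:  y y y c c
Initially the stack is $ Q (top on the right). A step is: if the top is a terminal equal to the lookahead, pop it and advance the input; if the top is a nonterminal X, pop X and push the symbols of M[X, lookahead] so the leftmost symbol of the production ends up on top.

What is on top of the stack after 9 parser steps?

P

     Stack                Input        Action
  1  $ Q                  y y y c c $  expand Q -> y S P
  2  $ P S y              y y y c c $  match y
  3  $ P S                y y c c $    expand S -> Q P c
  4  $ P c P Q            y y c c $    expand Q -> y S P
  5  $ P c P P S y        y y c c $    match y
  6  $ P c P P S          y c c $      expand S -> Q P c
  7  $ P c P P c P Q      y c c $      expand Q -> y S P
  8  $ P c P P c P P S y  y c c $      match y
  9  $ P c P P c P P S    c c $        expand S -> ε
Stack after step 9: $ P c P P c P P (top = P).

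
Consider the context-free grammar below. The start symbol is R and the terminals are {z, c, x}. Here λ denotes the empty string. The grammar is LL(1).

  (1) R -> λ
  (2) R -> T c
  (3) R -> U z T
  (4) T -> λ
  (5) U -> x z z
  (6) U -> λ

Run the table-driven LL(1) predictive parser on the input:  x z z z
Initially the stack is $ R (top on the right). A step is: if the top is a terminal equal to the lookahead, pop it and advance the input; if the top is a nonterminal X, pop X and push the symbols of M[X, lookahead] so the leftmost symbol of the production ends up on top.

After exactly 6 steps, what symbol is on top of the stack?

T

     Stack        Input      Action
  1  $ R          x z z z $  expand R -> U z T
  2  $ T z U      x z z z $  expand U -> x z z
  3  $ T z z z x  x z z z $  match x
  4  $ T z z z    z z z $    match z
  5  $ T z z      z z $      match z
  6  $ T z        z $        match z
Stack after step 6: $ T (top = T).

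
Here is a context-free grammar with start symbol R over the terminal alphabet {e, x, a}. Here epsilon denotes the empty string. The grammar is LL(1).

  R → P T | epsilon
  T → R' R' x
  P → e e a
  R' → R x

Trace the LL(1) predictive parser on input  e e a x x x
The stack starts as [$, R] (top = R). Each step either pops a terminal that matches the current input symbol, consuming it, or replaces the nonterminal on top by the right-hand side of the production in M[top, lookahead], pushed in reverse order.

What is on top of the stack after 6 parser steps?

R'

     Stack      Input          Action
  1  $ R        e e a x x x $  expand R → P T
  2  $ T P      e e a x x x $  expand P → e e a
  3  $ T a e e  e e a x x x $  match e
  4  $ T a e    e a x x x $    match e
  5  $ T a      a x x x $      match a
  6  $ T        x x x $        expand T → R' R' x
Stack after step 6: $ x R' R' (top = R').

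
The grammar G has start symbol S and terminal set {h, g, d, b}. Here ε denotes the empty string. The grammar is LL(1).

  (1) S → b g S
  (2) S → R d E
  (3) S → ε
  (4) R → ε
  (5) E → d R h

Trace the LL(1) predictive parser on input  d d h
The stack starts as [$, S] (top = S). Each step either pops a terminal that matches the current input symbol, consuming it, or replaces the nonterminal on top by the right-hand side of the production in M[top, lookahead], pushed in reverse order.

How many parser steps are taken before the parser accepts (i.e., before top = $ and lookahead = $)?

7

step 1: stack=$ S  input=d d h $  — expand S → R d E
step 2: stack=$ E d R  input=d d h $  — expand R → ε
step 3: stack=$ E d  input=d d h $  — match d
step 4: stack=$ E  input=d h $  — expand E → d R h
step 5: stack=$ h R d  input=d h $  — match d
step 6: stack=$ h R  input=h $  — expand R → ε
step 7: stack=$ h  input=h $  — match h
Accept reached after 7 steps.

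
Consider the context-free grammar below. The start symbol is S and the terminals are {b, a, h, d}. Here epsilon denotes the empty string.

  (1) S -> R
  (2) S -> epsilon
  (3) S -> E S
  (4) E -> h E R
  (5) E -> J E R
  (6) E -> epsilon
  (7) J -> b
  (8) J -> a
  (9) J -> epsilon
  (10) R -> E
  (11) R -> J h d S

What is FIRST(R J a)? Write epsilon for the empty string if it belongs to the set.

FIRST(J) = {epsilon, a, b}
FIRST(S) = {epsilon, a, b, h}  (via R, E S)
FIRST(E) = {epsilon, a, b, h}  (via J E R)
FIRST(R) = {epsilon, a, b, h}  (via E, J h d S)
FIRST(R J a): take FIRST of each symbol in turn, carrying on past any symbol whose FIRST contains epsilon; result {a, b, h}.

{a, b, h}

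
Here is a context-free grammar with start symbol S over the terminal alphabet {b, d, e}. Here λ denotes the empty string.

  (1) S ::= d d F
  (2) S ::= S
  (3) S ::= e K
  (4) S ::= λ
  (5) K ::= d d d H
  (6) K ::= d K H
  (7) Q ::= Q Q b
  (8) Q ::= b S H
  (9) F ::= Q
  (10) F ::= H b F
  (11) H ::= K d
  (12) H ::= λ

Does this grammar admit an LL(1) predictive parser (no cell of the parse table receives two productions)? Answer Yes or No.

No

FIRST(S) = {λ, d, e}
FIRST(K) = {d}
FIRST(Q) = {b}
FIRST(F) = {b, d}
FIRST(H) = {λ, d}
FOLLOW(S) = {$, b, d}
FOLLOW(K) = {$, b, d}
FOLLOW(Q) = {$, b, d}
FOLLOW(F) = {$, b, d}
FOLLOW(H) = {$, b, d}
Cell M[F, b] receives both F ::= Q and F ::= H b F — the grammar is not LL(1).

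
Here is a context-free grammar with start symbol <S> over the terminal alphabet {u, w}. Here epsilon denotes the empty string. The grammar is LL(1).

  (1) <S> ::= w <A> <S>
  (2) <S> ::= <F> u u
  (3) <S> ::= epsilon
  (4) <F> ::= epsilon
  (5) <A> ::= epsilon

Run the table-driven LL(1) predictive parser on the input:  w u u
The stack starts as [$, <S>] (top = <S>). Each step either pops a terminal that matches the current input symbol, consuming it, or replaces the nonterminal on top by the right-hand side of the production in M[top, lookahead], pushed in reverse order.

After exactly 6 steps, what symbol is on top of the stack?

u

step 1: stack=$ <S>  input=w u u $  — expand <S> ::= w <A> <S>
step 2: stack=$ <S> <A> w  input=w u u $  — match w
step 3: stack=$ <S> <A>  input=u u $  — expand <A> ::= epsilon
step 4: stack=$ <S>  input=u u $  — expand <S> ::= <F> u u
step 5: stack=$ u u <F>  input=u u $  — expand <F> ::= epsilon
step 6: stack=$ u u  input=u u $  — match u
Stack after step 6: $ u (top = u).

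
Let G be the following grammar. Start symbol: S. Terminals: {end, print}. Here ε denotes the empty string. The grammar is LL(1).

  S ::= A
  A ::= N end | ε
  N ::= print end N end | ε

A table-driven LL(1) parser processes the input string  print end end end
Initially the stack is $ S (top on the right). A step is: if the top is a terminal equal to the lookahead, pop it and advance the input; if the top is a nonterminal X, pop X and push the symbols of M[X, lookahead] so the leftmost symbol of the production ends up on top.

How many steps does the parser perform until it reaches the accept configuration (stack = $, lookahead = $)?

     Stack                  Input                Action
  1  $ S                    print end end end $  expand S ::= A
  2  $ A                    print end end end $  expand A ::= N end
  3  $ end N                print end end end $  expand N ::= print end N end
  4  $ end end N end print  print end end end $  match print
  5  $ end end N end        end end end $        match end
  6  $ end end N            end end $            expand N ::= ε
  7  $ end end              end end $            match end
  8  $ end                  end $                match end
Accept reached after 8 steps.

8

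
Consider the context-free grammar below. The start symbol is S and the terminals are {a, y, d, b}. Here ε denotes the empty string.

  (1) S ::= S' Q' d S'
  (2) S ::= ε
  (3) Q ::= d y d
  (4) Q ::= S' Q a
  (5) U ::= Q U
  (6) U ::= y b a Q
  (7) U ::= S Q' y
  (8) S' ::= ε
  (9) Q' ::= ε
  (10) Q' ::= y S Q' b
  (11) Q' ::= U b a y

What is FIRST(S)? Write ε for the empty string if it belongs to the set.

FIRST(S'): from S'::=ε we get {ε}. So FIRST(S') = {ε}.
FIRST(Q): from Q::=d y d we get {d}; from Q::=S' Q a we get {d}. So FIRST(Q) = {d}.
FIRST(S): from S::=S' Q' d S' we get {d, y}; from S::=ε we get {ε}. So FIRST(S) = {ε, d, y}.
FIRST(U): from U::=Q U we get {d}; from U::=y b a Q we get {y}; from U::=S Q' y we get {d, y}. So FIRST(U) = {d, y}.
FIRST(Q'): from Q'::=ε we get {ε}; from Q'::=y S Q' b we get {y}; from Q'::=U b a y we get {d, y}. So FIRST(Q') = {ε, d, y}.

{ε, d, y}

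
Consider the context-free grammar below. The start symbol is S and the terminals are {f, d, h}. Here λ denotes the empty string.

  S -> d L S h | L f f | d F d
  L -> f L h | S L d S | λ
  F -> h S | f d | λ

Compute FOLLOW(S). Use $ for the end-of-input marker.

FIRST(F): from F->h S we get {h}; from F->f d we get {f}; from F->λ we get {λ}. So FIRST(F) = {λ, f, h}.
FIRST(S): from S->d L S h we get {d}; from S->L f f we get {d, f}; from S->d F d we get {d}. So FIRST(S) = {d, f}.
FIRST(L): from L->f L h we get {f}; from L->S L d S we get {d, f}; from L->λ we get {λ}. So FIRST(L) = {λ, d, f}.
FOLLOW(S) includes $ since S is the start symbol.
FOLLOW(L): in S->d L S h, L is followed by S h with FIRST {d, f}; in S->L f f, L is followed by f f with FIRST {f}; in L->f L h, L is followed by h with FIRST {h}; in L->S L d S, L is followed by d S with FIRST {d}. Thus FOLLOW(L) = {d, f, h}.
FOLLOW(F): in S->d F d, F is followed by d with FIRST {d}. Thus FOLLOW(F) = {d}.
FOLLOW(S): in S->d L S h, S is followed by h with FIRST {h}; in L->S L d S (occurrence 1), S is followed by L d S with FIRST {d, f}; in L->S L d S (occurrence 2), the suffix after S is empty, so FOLLOW(S) ⊇ FOLLOW(L) = {d, f, h}; in F->h S, the suffix after S is empty, so FOLLOW(S) ⊇ FOLLOW(F) = {d}. Thus FOLLOW(S) = {$, d, f, h}.

{$, d, f, h}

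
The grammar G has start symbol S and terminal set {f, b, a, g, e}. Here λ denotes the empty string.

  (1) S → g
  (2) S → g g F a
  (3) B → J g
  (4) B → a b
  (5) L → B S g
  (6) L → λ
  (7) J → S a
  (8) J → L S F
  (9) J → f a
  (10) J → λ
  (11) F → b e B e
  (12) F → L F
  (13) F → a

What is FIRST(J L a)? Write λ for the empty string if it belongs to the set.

{a, f, g}

FIRST(S) = {g}
FIRST(B) = {a, f, g}  (via J g)
FIRST(L) = {λ, a, f, g}  (via B S g)
FIRST(J) = {λ, a, f, g}  (via S a, L S F)
FIRST(F) = {a, b, f, g}  (via L F)
FIRST(J L a): take FIRST of each symbol in turn, carrying on past any symbol whose FIRST contains λ; result {a, f, g}.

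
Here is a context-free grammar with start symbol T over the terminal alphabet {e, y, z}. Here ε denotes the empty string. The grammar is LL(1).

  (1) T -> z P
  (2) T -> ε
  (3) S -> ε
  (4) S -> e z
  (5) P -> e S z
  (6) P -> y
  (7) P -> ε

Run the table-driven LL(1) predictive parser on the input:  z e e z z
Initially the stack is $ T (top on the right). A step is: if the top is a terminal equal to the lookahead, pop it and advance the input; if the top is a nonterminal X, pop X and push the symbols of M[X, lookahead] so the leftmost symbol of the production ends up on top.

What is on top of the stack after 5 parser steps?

e

     Stack    Input        Action
  1  $ T      z e e z z $  expand T -> z P
  2  $ P z    z e e z z $  match z
  3  $ P      e e z z $    expand P -> e S z
  4  $ z S e  e e z z $    match e
  5  $ z S    e z z $      expand S -> e z
Stack after step 5: $ z z e (top = e).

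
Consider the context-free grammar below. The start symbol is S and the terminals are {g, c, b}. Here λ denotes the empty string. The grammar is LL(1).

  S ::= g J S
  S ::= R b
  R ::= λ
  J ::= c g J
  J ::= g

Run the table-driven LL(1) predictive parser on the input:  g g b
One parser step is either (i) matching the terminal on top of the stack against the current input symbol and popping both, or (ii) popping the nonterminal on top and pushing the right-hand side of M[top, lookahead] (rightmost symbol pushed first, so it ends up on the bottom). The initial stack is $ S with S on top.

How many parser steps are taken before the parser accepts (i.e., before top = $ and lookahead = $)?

step 1: stack=$ S  input=g g b $  — expand S ::= g J S
step 2: stack=$ S J g  input=g g b $  — match g
step 3: stack=$ S J  input=g b $  — expand J ::= g
step 4: stack=$ S g  input=g b $  — match g
step 5: stack=$ S  input=b $  — expand S ::= R b
step 6: stack=$ b R  input=b $  — expand R ::= λ
step 7: stack=$ b  input=b $  — match b
Accept reached after 7 steps.

7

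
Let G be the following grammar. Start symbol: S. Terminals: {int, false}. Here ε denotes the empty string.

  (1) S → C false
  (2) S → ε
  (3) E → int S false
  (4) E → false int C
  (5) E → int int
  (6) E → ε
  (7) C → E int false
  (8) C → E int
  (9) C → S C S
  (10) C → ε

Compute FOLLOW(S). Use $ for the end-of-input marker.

{$, false, int}

FIRST(E) = {ε, false, int}
FIRST(S) = {ε, false, int}  (via C false)
FIRST(C) = {ε, false, int}  (via E int false, E int, S C S)
FOLLOW(S) includes $ since S is the start symbol.
FOLLOW(E): in C→E int false, E is followed by int false with FIRST {int}; in C→E int, E is followed by int with FIRST {int}. Thus FOLLOW(E) = {int}.
FOLLOW(C): in S→C false, C is followed by false with FIRST {false}; in E→false int C, the suffix after C is empty, so FOLLOW(C) ⊇ FOLLOW(E) = {int}; in C→S C S, C is followed by S with FIRST {ε, false, int}; in C→S C S, the suffix after C is nullable (adds nothing new). Thus FOLLOW(C) = {false, int}.
FOLLOW(S): in E→int S false, S is followed by false with FIRST {false}; in C→S C S (occurrence 1), S is followed by C S with FIRST {ε, false, int}; in C→S C S (occurrence 1), the suffix after S is nullable, so FOLLOW(S) ⊇ FOLLOW(C) = {false, int}; in C→S C S (occurrence 2), the suffix after S is empty, so FOLLOW(S) ⊇ FOLLOW(C) = {false, int}. Thus FOLLOW(S) = {$, false, int}.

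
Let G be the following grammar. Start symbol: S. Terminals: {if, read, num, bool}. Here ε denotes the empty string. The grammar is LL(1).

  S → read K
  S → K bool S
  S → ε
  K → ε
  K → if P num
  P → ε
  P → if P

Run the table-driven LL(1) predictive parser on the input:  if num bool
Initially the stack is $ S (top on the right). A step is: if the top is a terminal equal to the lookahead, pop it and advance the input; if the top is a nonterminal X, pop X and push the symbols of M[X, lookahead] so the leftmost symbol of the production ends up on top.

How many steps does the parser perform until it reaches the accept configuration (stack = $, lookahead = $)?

step 1: stack=$ S  input=if num bool $  — expand S → K bool S
step 2: stack=$ S bool K  input=if num bool $  — expand K → if P num
step 3: stack=$ S bool num P if  input=if num bool $  — match if
step 4: stack=$ S bool num P  input=num bool $  — expand P → ε
step 5: stack=$ S bool num  input=num bool $  — match num
step 6: stack=$ S bool  input=bool $  — match bool
step 7: stack=$ S  input=$  — expand S → ε
Accept reached after 7 steps.

7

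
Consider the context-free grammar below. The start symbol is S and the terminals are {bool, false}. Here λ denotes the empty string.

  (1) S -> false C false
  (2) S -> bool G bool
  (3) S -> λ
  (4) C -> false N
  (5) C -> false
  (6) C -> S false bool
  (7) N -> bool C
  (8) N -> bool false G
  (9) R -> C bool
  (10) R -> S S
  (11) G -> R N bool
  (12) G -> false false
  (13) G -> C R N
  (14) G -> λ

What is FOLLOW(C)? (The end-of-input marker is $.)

FIRST(S) = {λ, bool, false}
FIRST(N) = {bool}
FIRST(C) = {bool, false}  (via S false bool)
FIRST(R) = {λ, bool, false}  (via C bool, S S)
FIRST(G) = {λ, bool, false}  (via R N bool, C R N)
FOLLOW(S) includes $ since S is the start symbol.
FOLLOW(R): in G->R N bool, R is followed by N bool with FIRST {bool}; in G->C R N, R is followed by N with FIRST {bool}. Thus FOLLOW(R) = {bool}.
FOLLOW(S): in C->S false bool, S is followed by false bool with FIRST {false}; in R->S S (occurrence 1), S is followed by S with FIRST {λ, bool, false}; in R->S S (occurrence 1), the suffix after S is nullable, so FOLLOW(S) ⊇ FOLLOW(R) = {bool}; in R->S S (occurrence 2), the suffix after S is empty, so FOLLOW(S) ⊇ FOLLOW(R) = {bool}. Thus FOLLOW(S) = {$, bool, false}.
FOLLOW(C): in S->false C false, C is followed by false with FIRST {false}; in N->bool C, the suffix after C is empty, so FOLLOW(C) ⊇ FOLLOW(N) = {bool, false}; in R->C bool, C is followed by bool with FIRST {bool}; in G->C R N, C is followed by R N with FIRST {bool, false}. Thus FOLLOW(C) = {bool, false}.
FOLLOW(N): in C->false N, the suffix after N is empty, so FOLLOW(N) ⊇ FOLLOW(C) = {bool, false}; in G->R N bool, N is followed by bool with FIRST {bool}; in G->C R N, the suffix after N is empty, so FOLLOW(N) ⊇ FOLLOW(G) = {bool, false}. Thus FOLLOW(N) = {bool, false}.
FOLLOW(G): in S->bool G bool, G is followed by bool with FIRST {bool}; in N->bool false G, the suffix after G is empty, so FOLLOW(G) ⊇ FOLLOW(N) = {bool, false}. Thus FOLLOW(G) = {bool, false}.

{bool, false}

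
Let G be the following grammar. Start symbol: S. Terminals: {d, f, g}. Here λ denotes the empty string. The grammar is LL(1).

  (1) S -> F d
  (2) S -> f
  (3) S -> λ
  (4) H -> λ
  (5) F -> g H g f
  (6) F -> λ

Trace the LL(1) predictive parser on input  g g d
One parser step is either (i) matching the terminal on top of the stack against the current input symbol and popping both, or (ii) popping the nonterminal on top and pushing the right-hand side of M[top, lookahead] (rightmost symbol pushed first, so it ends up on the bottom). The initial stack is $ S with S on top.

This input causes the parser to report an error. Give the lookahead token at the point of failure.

     Stack        Input    Action
  1  $ S          g g d $  expand S -> F d
  2  $ d F        g g d $  expand F -> g H g f
  3  $ d f g H g  g g d $  match g
  4  $ d f g H    g d $    expand H -> λ
  5  $ d f g      g d $    match g
  6  $ d f        d $      error: top is terminal f but lookahead is d

d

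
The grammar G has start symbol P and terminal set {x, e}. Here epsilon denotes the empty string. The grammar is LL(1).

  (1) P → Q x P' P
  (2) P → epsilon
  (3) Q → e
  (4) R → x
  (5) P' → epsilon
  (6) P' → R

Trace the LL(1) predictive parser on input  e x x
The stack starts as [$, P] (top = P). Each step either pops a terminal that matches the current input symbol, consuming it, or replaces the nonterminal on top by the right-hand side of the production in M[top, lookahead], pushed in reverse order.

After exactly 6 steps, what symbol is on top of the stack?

x

step 1: stack=$ P  input=e x x $  — expand P → Q x P' P
step 2: stack=$ P P' x Q  input=e x x $  — expand Q → e
step 3: stack=$ P P' x e  input=e x x $  — match e
step 4: stack=$ P P' x  input=x x $  — match x
step 5: stack=$ P P'  input=x $  — expand P' → R
step 6: stack=$ P R  input=x $  — expand R → x
Stack after step 6: $ P x (top = x).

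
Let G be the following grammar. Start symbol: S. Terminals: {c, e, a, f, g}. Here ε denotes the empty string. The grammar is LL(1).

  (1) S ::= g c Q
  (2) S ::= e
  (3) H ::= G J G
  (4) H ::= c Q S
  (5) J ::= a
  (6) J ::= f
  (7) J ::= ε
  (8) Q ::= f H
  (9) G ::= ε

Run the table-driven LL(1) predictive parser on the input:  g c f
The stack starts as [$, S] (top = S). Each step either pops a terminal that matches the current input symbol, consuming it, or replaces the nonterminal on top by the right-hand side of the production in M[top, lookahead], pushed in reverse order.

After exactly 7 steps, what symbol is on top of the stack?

step 1: stack=$ S  input=g c f $  — expand S ::= g c Q
step 2: stack=$ Q c g  input=g c f $  — match g
step 3: stack=$ Q c  input=c f $  — match c
step 4: stack=$ Q  input=f $  — expand Q ::= f H
step 5: stack=$ H f  input=f $  — match f
step 6: stack=$ H  input=$  — expand H ::= G J G
step 7: stack=$ G J G  input=$  — expand G ::= ε
Stack after step 7: $ G J (top = J).

J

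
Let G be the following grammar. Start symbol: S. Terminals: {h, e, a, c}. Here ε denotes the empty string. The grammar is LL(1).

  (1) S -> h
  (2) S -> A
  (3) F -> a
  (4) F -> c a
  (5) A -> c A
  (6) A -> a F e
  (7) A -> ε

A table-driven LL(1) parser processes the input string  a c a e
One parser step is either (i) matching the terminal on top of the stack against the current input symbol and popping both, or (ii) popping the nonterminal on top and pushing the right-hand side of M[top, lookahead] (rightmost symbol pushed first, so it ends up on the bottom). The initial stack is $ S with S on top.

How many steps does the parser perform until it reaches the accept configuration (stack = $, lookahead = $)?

step 1: stack=$ S  input=a c a e $  — expand S -> A
step 2: stack=$ A  input=a c a e $  — expand A -> a F e
step 3: stack=$ e F a  input=a c a e $  — match a
step 4: stack=$ e F  input=c a e $  — expand F -> c a
step 5: stack=$ e a c  input=c a e $  — match c
step 6: stack=$ e a  input=a e $  — match a
step 7: stack=$ e  input=e $  — match e
Accept reached after 7 steps.

7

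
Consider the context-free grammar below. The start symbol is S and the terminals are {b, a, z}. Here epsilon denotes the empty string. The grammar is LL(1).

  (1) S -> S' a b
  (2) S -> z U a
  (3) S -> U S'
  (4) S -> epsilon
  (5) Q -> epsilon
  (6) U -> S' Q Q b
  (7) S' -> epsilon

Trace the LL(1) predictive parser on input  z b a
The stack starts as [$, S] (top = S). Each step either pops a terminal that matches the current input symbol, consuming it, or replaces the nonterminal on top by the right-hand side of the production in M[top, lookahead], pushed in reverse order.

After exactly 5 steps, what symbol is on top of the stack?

Q

     Stack         Input    Action
  1  $ S           z b a $  expand S -> z U a
  2  $ a U z       z b a $  match z
  3  $ a U         b a $    expand U -> S' Q Q b
  4  $ a b Q Q S'  b a $    expand S' -> epsilon
  5  $ a b Q Q     b a $    expand Q -> epsilon
Stack after step 5: $ a b Q (top = Q).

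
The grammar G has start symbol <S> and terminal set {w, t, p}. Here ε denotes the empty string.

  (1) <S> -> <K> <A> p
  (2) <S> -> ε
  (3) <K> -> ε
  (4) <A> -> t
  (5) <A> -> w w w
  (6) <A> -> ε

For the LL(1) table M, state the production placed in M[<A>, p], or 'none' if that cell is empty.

FIRST(<K>): from <K>->ε we get {ε}. So FIRST(<K>) = {ε}.
FIRST(<A>): from <A>->t we get {t}; from <A>->w w w we get {w}; from <A>->ε we get {ε}. So FIRST(<A>) = {ε, t, w}.
FIRST(<S>): from <S>-><K> <A> p we get {p, t, w}; from <S>->ε we get {ε}. So FIRST(<S>) = {ε, p, t, w}.
FOLLOW(<S>) includes $ since <S> is the start symbol.
FOLLOW(<A>): in <S>-><K> <A> p, <A> is followed by p with FIRST {p}. Thus FOLLOW(<A>) = {p}.
For <A> -> t: FIRST(t) = {t}, so it goes in M[<A>, t] for t ∈ {t}.
For <A> -> w w w: FIRST(w w w) = {w}, so it goes in M[<A>, t] for t ∈ {w}.
For <A> -> ε: FIRST(ε) = {ε}, so it goes in M[<A>, t] for t ∈ {}; since ε ∈ FIRST, also for every t ∈ FOLLOW(<A>) = {p}.

<A> -> ε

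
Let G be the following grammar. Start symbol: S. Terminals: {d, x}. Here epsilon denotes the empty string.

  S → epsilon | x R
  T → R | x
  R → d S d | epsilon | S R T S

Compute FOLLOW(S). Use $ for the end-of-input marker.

{$, d, x}

FIRST(S) = {epsilon, x}
FIRST(T) = {epsilon, d, x}  (via R)
FIRST(R) = {epsilon, d, x}  (via S R T S)
FOLLOW(S) includes $ since S is the start symbol.
FOLLOW(S): in R→d S d, S is followed by d with FIRST {d}; in R→S R T S (occurrence 1), S is followed by R T S with FIRST {epsilon, d, x}; in R→S R T S (occurrence 1), the suffix after S is nullable, so FOLLOW(S) ⊇ FOLLOW(R) = {$, d, x}; in R→S R T S (occurrence 2), the suffix after S is empty, so FOLLOW(S) ⊇ FOLLOW(R) = {$, d, x}. Thus FOLLOW(S) = {$, d, x}.
FOLLOW(T): in R→S R T S, T is followed by S with FIRST {epsilon, x}; in R→S R T S, the suffix after T is nullable, so FOLLOW(T) ⊇ FOLLOW(R) = {$, d, x}. Thus FOLLOW(T) = {$, d, x}.
FOLLOW(R): in S→x R, the suffix after R is empty, so FOLLOW(R) ⊇ FOLLOW(S) = {$, d, x}; in T→R, the suffix after R is empty, so FOLLOW(R) ⊇ FOLLOW(T) = {$, d, x}; in R→S R T S, R is followed by T S with FIRST {epsilon, d, x}; in R→S R T S, the suffix after R is nullable (adds nothing new). Thus FOLLOW(R) = {$, d, x}.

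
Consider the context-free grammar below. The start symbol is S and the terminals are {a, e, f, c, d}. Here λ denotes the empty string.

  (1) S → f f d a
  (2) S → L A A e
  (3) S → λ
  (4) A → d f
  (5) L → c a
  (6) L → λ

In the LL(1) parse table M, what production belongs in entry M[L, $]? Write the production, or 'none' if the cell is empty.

none

FIRST(A) = {d}
FIRST(L) = {λ, c}
FIRST(S) = {λ, c, d, f}  (via L A A e)
FOLLOW(S) includes $ since S is the start symbol.
FOLLOW(L): in S→L A A e, L is followed by A A e with FIRST {d}. Thus FOLLOW(L) = {d}.
For L → c a: FIRST(c a) = {c}, so it goes in M[L, t] for t ∈ {c}.
For L → λ: FIRST(λ) = {λ}, so it goes in M[L, t] for t ∈ {}; since λ ∈ FIRST, also for every t ∈ FOLLOW(L) = {d}.
None of these place a production in M[L, $].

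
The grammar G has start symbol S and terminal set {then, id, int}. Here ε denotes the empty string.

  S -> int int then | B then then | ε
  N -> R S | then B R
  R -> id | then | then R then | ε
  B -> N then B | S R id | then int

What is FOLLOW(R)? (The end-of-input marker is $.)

{id, int, then}

FIRST(R): from R->id we get {id}; from R->then we get {then}; from R->then R then we get {then}; from R->ε we get {ε}. So FIRST(R) = {ε, id, then}.
FIRST(S): from S->int int then we get {int}; from S->B then then we get {id, int, then}; from S->ε we get {ε}. So FIRST(S) = {ε, id, int, then}.
FIRST(N): from N->R S we get {ε, id, int, then}; from N->then B R we get {then}. So FIRST(N) = {ε, id, int, then}.
FIRST(B): from B->N then B we get {id, int, then}; from B->S R id we get {id, int, then}; from B->then int we get {then}. So FIRST(B) = {id, int, then}.
FOLLOW(S) includes $ since S is the start symbol.
FOLLOW(N): in B->N then B, N is followed by then B with FIRST {then}. Thus FOLLOW(N) = {then}.
FOLLOW(S): in N->R S, the suffix after S is empty, so FOLLOW(S) ⊇ FOLLOW(N) = {then}; in B->S R id, S is followed by R id with FIRST {id, then}. Thus FOLLOW(S) = {$, id, then}.
FOLLOW(R): in N->R S, R is followed by S with FIRST {ε, id, int, then}; in N->R S, the suffix after R is nullable, so FOLLOW(R) ⊇ FOLLOW(N) = {then}; in N->then B R, the suffix after R is empty, so FOLLOW(R) ⊇ FOLLOW(N) = {then}; in R->then R then, R is followed by then with FIRST {then}; in B->S R id, R is followed by id with FIRST {id}. Thus FOLLOW(R) = {id, int, then}.
FOLLOW(B): in S->B then then, B is followed by then then with FIRST {then}; in N->then B R, B is followed by R with FIRST {ε, id, then}; in N->then B R, the suffix after B is nullable, so FOLLOW(B) ⊇ FOLLOW(N) = {then}; in B->N then B, the suffix after B is empty (adds nothing new). Thus FOLLOW(B) = {id, then}.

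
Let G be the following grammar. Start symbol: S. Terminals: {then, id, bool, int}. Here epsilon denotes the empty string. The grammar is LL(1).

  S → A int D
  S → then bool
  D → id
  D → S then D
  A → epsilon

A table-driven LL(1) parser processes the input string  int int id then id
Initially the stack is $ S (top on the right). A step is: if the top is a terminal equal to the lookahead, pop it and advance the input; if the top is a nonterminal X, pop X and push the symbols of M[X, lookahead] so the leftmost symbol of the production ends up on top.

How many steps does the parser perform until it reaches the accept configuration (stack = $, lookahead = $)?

12

      Stack             Input                 Action
   1  $ S               int int id then id $  expand S → A int D
   2  $ D int A         int int id then id $  expand A → epsilon
   3  $ D int           int int id then id $  match int
   4  $ D               int id then id $      expand D → S then D
   5  $ D then S        int id then id $      expand S → A int D
   6  $ D then D int A  int id then id $      expand A → epsilon
   7  $ D then D int    int id then id $      match int
   8  $ D then D        id then id $          expand D → id
   9  $ D then id       id then id $          match id
  10  $ D then          then id $             match then
  11  $ D               id $                  expand D → id
  12  $ id              id $                  match id
Accept reached after 12 steps.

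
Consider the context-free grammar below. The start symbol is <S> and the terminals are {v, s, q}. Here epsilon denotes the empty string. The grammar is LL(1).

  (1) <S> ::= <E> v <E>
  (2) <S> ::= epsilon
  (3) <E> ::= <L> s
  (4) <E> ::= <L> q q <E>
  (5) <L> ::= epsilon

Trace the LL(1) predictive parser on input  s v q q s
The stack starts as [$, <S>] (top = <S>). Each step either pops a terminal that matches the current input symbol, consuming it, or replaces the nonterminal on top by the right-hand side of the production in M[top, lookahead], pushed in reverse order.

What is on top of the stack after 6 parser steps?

     Stack          Input        Action
  1  $ <S>          s v q q s $  expand <S> ::= <E> v <E>
  2  $ <E> v <E>    s v q q s $  expand <E> ::= <L> s
  3  $ <E> v s <L>  s v q q s $  expand <L> ::= epsilon
  4  $ <E> v s      s v q q s $  match s
  5  $ <E> v        v q q s $    match v
  6  $ <E>          q q s $      expand <E> ::= <L> q q <E>
Stack after step 6: $ <E> q q <L> (top = <L>).

<L>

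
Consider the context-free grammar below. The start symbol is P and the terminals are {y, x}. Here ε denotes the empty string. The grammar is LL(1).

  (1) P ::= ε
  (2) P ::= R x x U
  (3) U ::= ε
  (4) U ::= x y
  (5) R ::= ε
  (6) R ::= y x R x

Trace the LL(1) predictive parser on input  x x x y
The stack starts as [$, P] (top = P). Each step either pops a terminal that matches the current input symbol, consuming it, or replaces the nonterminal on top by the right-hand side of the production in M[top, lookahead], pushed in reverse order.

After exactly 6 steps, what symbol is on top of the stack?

y

     Stack      Input      Action
  1  $ P        x x x y $  expand P ::= R x x U
  2  $ U x x R  x x x y $  expand R ::= ε
  3  $ U x x    x x x y $  match x
  4  $ U x      x x y $    match x
  5  $ U        x y $      expand U ::= x y
  6  $ y x      x y $      match x
Stack after step 6: $ y (top = y).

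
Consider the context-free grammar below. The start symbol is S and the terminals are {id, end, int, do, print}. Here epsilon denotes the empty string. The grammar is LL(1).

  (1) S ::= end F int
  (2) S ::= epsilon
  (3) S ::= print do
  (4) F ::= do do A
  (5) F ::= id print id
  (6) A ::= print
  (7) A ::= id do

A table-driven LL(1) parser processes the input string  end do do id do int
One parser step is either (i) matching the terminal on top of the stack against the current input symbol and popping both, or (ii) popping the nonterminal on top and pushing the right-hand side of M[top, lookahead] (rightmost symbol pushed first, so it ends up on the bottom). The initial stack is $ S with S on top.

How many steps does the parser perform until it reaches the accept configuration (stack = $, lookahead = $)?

     Stack          Input                  Action
  1  $ S            end do do id do int $  expand S ::= end F int
  2  $ int F end    end do do id do int $  match end
  3  $ int F        do do id do int $      expand F ::= do do A
  4  $ int A do do  do do id do int $      match do
  5  $ int A do     do id do int $         match do
  6  $ int A        id do int $            expand A ::= id do
  7  $ int do id    id do int $            match id
  8  $ int do       do int $               match do
  9  $ int          int $                  match int
Accept reached after 9 steps.

9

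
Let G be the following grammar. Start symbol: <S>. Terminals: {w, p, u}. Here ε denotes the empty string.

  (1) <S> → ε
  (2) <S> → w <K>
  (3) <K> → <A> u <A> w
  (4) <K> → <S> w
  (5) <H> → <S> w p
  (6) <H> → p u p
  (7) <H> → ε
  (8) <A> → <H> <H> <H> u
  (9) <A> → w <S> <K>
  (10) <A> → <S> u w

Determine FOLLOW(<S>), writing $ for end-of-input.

{$, p, u, w}

FIRST(<S>) = {ε, w}
FIRST(<H>) = {ε, p, w}  (via <S> w p)
FIRST(<A>) = {p, u, w}  (via <H> <H> <H> u, <S> u w)
FIRST(<K>) = {p, u, w}  (via <A> u <A> w, <S> w)
FOLLOW(<S>) includes $ since <S> is the start symbol.
FOLLOW(<S>): in <K>→<S> w, <S> is followed by w with FIRST {w}; in <H>→<S> w p, <S> is followed by w p with FIRST {w}; in <A>→w <S> <K>, <S> is followed by <K> with FIRST {p, u, w}; in <A>→<S> u w, <S> is followed by u w with FIRST {u}. Thus FOLLOW(<S>) = {$, p, u, w}.
FOLLOW(<H>): in <A>→<H> <H> <H> u (occurrence 1), <H> is followed by <H> <H> u with FIRST {p, u, w}; in <A>→<H> <H> <H> u (occurrence 2), <H> is followed by <H> u with FIRST {p, u, w}; in <A>→<H> <H> <H> u (occurrence 3), <H> is followed by u with FIRST {u}. Thus FOLLOW(<H>) = {p, u, w}.
FOLLOW(<A>): in <K>→<A> u <A> w (occurrence 1), <A> is followed by u <A> w with FIRST {u}; in <K>→<A> u <A> w (occurrence 2), <A> is followed by w with FIRST {w}. Thus FOLLOW(<A>) = {u, w}.
FOLLOW(<K>): in <S>→w <K>, the suffix after <K> is empty, so FOLLOW(<K>) ⊇ FOLLOW(<S>) = {$, p, u, w}; in <A>→w <S> <K>, the suffix after <K> is empty, so FOLLOW(<K>) ⊇ FOLLOW(<A>) = {u, w}. Thus FOLLOW(<K>) = {$, p, u, w}.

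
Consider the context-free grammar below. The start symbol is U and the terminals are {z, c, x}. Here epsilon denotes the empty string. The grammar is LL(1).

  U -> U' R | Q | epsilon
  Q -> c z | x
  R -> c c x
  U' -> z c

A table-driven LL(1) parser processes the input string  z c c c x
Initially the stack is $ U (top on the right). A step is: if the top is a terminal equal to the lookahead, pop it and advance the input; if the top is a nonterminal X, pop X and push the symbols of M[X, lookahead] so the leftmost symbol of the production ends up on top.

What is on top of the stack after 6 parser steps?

     Stack    Input        Action
  1  $ U      z c c c x $  expand U -> U' R
  2  $ R U'   z c c c x $  expand U' -> z c
  3  $ R c z  z c c c x $  match z
  4  $ R c    c c c x $    match c
  5  $ R      c c x $      expand R -> c c x
  6  $ x c c  c c x $      match c
Stack after step 6: $ x c (top = c).

c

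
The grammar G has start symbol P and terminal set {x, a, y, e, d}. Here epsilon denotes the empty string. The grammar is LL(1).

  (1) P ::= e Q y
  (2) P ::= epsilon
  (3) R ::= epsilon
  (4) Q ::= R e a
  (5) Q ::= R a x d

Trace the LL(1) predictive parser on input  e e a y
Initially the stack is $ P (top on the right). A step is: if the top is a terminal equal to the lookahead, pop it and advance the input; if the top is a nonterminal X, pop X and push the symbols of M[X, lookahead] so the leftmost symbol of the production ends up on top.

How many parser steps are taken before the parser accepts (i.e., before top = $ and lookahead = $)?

     Stack      Input      Action
  1  $ P        e e a y $  expand P ::= e Q y
  2  $ y Q e    e e a y $  match e
  3  $ y Q      e a y $    expand Q ::= R e a
  4  $ y a e R  e a y $    expand R ::= epsilon
  5  $ y a e    e a y $    match e
  6  $ y a      a y $      match a
  7  $ y        y $        match y
Accept reached after 7 steps.

7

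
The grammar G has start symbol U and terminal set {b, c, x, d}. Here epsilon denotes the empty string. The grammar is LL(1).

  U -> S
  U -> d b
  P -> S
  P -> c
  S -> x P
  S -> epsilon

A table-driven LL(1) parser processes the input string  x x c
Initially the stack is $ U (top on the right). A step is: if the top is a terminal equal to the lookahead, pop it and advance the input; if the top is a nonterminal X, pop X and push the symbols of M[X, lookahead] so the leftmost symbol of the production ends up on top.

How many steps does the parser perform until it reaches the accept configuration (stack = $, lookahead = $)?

8

step 1: stack=$ U  input=x x c $  — expand U -> S
step 2: stack=$ S  input=x x c $  — expand S -> x P
step 3: stack=$ P x  input=x x c $  — match x
step 4: stack=$ P  input=x c $  — expand P -> S
step 5: stack=$ S  input=x c $  — expand S -> x P
step 6: stack=$ P x  input=x c $  — match x
step 7: stack=$ P  input=c $  — expand P -> c
step 8: stack=$ c  input=c $  — match c
Accept reached after 8 steps.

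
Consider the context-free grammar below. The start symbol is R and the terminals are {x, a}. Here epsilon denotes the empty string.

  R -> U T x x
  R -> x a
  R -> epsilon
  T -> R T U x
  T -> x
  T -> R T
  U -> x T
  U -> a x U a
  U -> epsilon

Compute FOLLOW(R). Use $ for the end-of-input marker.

FIRST(U) = {epsilon, a, x}
FIRST(R) = {epsilon, a, x}  (via U T x x)
FIRST(T) = {a, x}  (via R T U x, R T)
FOLLOW(R) includes $ since R is the start symbol.
FOLLOW(R): in T->R T U x, R is followed by T U x with FIRST {a, x}; in T->R T, R is followed by T with FIRST {a, x}. Thus FOLLOW(R) = {$, a, x}.
FOLLOW(U): in R->U T x x, U is followed by T x x with FIRST {a, x}; in T->R T U x, U is followed by x with FIRST {x}; in U->a x U a, U is followed by a with FIRST {a}. Thus FOLLOW(U) = {a, x}.
FOLLOW(T): in R->U T x x, T is followed by x x with FIRST {x}; in T->R T U x, T is followed by U x with FIRST {a, x}; in T->R T, the suffix after T is empty (adds nothing new); in U->x T, the suffix after T is empty, so FOLLOW(T) ⊇ FOLLOW(U) = {a, x}. Thus FOLLOW(T) = {a, x}.

{$, a, x}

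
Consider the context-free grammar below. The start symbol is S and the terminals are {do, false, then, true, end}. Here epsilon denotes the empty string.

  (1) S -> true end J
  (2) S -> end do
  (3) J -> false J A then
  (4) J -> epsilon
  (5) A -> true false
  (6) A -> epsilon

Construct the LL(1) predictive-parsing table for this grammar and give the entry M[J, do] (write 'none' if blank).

none

FIRST(S) = {end, true}
FIRST(J) = {epsilon, false}
FIRST(A) = {epsilon, true}
FOLLOW(S) includes $ since S is the start symbol.
FOLLOW(S): S appears on no right-hand side. Thus FOLLOW(S) = {$}.
FOLLOW(J): in S->true end J, the suffix after J is empty, so FOLLOW(J) ⊇ FOLLOW(S) = {$}; in J->false J A then, J is followed by A then with FIRST {then, true}. Thus FOLLOW(J) = {$, then, true}.
For J -> false J A then: FIRST(false J A then) = {false}, so it goes in M[J, t] for t ∈ {false}.
For J -> epsilon: FIRST(epsilon) = {epsilon}, so it goes in M[J, t] for t ∈ {}; since epsilon ∈ FIRST, also for every t ∈ FOLLOW(J) = {$, then, true}.
None of these place a production in M[J, do].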